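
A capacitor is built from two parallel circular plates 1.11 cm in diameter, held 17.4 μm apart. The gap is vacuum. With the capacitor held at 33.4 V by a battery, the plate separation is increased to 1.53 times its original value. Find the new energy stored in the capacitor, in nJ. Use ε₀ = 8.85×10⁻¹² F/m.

A = π(1.11/2 cm)² = 9.68×10⁻⁵ m².
Initially C₁ = ε₀A/d = 8.85×10⁻¹² × 9.68×10⁻⁵ / 1.74×10⁻⁵ = 4.92×10⁻¹¹ F.
U₁ = 2.75×10⁻⁸ J.
Battery connected ⇒ V is held fixed. C₂ = 0.654 C₁ and U = ½CV², so U₂/U₁ = C₂/C₁ = 0.654.
U₂ = 0.654 × 2.75×10⁻⁸ = 1.79×10⁻⁸ J.

17.9 nJ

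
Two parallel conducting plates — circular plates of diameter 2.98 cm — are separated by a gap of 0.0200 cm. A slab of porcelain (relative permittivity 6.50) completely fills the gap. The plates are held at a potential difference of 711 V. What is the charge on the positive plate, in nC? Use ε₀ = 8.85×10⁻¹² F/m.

A = π(2.98/2 cm)² = 6.97×10⁻⁴ m².
C = κε₀A/d = 6.50 × 8.85×10⁻¹² × 6.97×10⁻⁴ / 2.00×10⁻⁴ = 2.01×10⁻¹⁰ F.
Q = CV = 2.01×10⁻¹⁰ × 711 = 1.43×10⁻⁷ C.

Q ≈ 143 nC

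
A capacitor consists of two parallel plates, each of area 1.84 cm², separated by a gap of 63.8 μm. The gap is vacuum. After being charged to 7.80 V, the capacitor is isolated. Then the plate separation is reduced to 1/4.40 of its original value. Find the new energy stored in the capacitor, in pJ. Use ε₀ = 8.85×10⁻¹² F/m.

U ≈ 176 pJ

A = 1.84 cm² = 1.84×10⁻⁴ m².
Initially C₁ = ε₀A/d = 8.85×10⁻¹² × 1.84×10⁻⁴ / 6.38×10⁻⁵ = 2.55×10⁻¹¹ F.
U₁ = 7.76×10⁻¹⁰ J.
Isolated ⇒ Q is held fixed. C₂ = 4.40 C₁ and U = Q²/(2C), so U₂/U₁ = C₁/C₂ = 0.227.
U₂ = 0.227 × 7.76×10⁻¹⁰ = 1.76×10⁻¹⁰ J.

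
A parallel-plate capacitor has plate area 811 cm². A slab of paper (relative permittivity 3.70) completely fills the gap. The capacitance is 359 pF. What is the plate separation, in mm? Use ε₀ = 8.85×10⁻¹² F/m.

A = 811 cm² = 8.11×10⁻² m².
d = κε₀A/C = 3.70 × 8.85×10⁻¹² × 8.11×10⁻² / 3.59×10⁻¹⁰ = 7.40×10⁻³ m.

d ≈ 7.40 mm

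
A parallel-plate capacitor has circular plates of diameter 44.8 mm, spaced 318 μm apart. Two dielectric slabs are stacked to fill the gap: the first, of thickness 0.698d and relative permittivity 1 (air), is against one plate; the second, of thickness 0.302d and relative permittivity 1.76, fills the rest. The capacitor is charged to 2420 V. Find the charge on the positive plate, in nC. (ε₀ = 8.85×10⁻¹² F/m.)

Q ≈ 122 nC

A = π(44.8/2 mm)² = 1.58×10⁻³ m².
Stacked slabs ⇒ two capacitors in series, each with the full plate area.
C₁ = κ₁ε₀A/d₁ = 1.00 × 8.85×10⁻¹² × 1.58×10⁻³ / 2.22×10⁻⁴ = 6.29×10⁻¹¹ F.
C₂ = κ₂ε₀A/d₂ = 1.76 × 8.85×10⁻¹² × 1.58×10⁻³ / 9.60×10⁻⁵ = 2.56×10⁻¹⁰ F.
C = (1/C₁ + 1/C₂)⁻¹ = 5.04×10⁻¹¹ F.
Q = CV = 5.04×10⁻¹¹ × 2420 = 1.22×10⁻⁷ C.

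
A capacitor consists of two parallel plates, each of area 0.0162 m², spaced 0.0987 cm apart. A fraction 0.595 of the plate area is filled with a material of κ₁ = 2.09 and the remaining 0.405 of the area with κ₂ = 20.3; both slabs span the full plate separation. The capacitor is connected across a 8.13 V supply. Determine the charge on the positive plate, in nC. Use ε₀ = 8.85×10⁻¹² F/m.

Side-by-side slabs ⇒ two capacitors in parallel, each spanning the full gap.
C₁ = κ₁ε₀A₁/d = 2.09 × 8.85×10⁻¹² × 9.64×10⁻³ / 9.87×10⁻⁴ = 1.81×10⁻¹⁰ F.
C₂ = κ₂ε₀A₂/d = 20.3 × 8.85×10⁻¹² × 6.56×10⁻³ / 9.87×10⁻⁴ = 1.19×10⁻⁹ F.
C = C₁ + C₂ = 1.37×10⁻⁹ F.
Q = CV = 1.37×10⁻⁹ × 8.13 = 1.12×10⁻⁸ C.

11.2 nC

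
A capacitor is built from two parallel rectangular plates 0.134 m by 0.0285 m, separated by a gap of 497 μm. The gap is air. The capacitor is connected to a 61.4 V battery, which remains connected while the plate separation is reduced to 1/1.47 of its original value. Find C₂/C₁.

C = ε₀A/d scales as 1/d, so C₂/C₁ = d₁/d₂ = 1.47.

C₂/C₁ ≈ 1.47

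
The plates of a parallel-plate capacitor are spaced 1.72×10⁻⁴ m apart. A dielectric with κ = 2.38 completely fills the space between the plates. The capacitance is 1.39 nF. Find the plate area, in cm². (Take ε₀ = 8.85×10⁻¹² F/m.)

A = Cd/(κε₀) = 1.39×10⁻⁹ × 1.72×10⁻⁴ / (2.38 × 8.85×10⁻¹²) = 1.14×10⁻² m².

A ≈ 114 cm²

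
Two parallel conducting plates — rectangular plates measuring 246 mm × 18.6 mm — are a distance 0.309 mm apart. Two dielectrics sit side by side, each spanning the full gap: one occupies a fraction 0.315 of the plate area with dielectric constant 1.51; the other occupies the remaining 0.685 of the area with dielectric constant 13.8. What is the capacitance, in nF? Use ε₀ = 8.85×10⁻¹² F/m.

A = 246 × 18.6 mm² = 4.58×10⁻³ m².
Side-by-side slabs ⇒ two capacitors in parallel, each spanning the full gap.
C₁ = κ₁ε₀A₁/d = 1.51 × 8.85×10⁻¹² × 1.44×10⁻³ / 3.09×10⁻⁴ = 6.23×10⁻¹¹ F.
C₂ = κ₂ε₀A₂/d = 13.8 × 8.85×10⁻¹² × 3.13×10⁻³ / 3.09×10⁻⁴ = 1.24×10⁻⁹ F.
C = C₁ + C₂ = 1.30×10⁻⁹ F.

1.30 nF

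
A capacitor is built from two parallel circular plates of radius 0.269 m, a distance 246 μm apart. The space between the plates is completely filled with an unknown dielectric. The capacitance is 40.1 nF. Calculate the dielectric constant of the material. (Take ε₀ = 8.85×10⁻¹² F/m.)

A = π(0.269 m)² = 0.227 m².
κ = Cd/(ε₀A) = 4.01×10⁻⁸ × 2.46×10⁻⁴ / (8.85×10⁻¹² × 0.227) = 4.90.

4.90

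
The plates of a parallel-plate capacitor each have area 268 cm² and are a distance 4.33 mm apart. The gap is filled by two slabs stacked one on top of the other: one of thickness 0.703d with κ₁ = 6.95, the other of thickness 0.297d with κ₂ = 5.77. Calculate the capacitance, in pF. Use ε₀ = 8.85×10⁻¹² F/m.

A = 268 cm² = 2.68×10⁻² m².
Stacked slabs ⇒ two capacitors in series, each with the full plate area.
C₁ = κ₁ε₀A/d₁ = 6.95 × 8.85×10⁻¹² × 2.68×10⁻² / 3.04×10⁻³ = 5.42×10⁻¹⁰ F.
C₂ = κ₂ε₀A/d₂ = 5.77 × 8.85×10⁻¹² × 2.68×10⁻² / 1.29×10⁻³ = 1.06×10⁻⁹ F.
C = (1/C₁ + 1/C₂)⁻¹ = 3.59×10⁻¹⁰ F.

C ≈ 359 pF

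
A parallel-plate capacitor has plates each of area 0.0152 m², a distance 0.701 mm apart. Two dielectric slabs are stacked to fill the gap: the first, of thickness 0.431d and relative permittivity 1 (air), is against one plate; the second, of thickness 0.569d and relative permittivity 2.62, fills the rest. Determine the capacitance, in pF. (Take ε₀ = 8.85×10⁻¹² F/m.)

C ≈ 296 pF

Stacked slabs ⇒ two capacitors in series, each with the full plate area.
C₁ = κ₁ε₀A/d₁ = 1.00 × 8.85×10⁻¹² × 1.52×10⁻² / 3.02×10⁻⁴ = 4.45×10⁻¹⁰ F.
C₂ = κ₂ε₀A/d₂ = 2.62 × 8.85×10⁻¹² × 1.52×10⁻² / 3.99×10⁻⁴ = 8.84×10⁻¹⁰ F.
C = (1/C₁ + 1/C₂)⁻¹ = 2.96×10⁻¹⁰ F.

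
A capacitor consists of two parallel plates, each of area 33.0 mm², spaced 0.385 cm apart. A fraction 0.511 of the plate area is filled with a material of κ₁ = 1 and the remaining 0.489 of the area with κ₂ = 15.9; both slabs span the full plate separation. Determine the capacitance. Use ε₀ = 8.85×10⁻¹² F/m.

C ≈ 0.629 pF

A = 33.0 mm² = 3.30×10⁻⁵ m².
Side-by-side slabs ⇒ two capacitors in parallel, each spanning the full gap.
C₁ = κ₁ε₀A₁/d = 1.00 × 8.85×10⁻¹² × 1.69×10⁻⁵ / 3.85×10⁻³ = 3.88×10⁻¹⁴ F.
C₂ = κ₂ε₀A₂/d = 15.9 × 8.85×10⁻¹² × 1.61×10⁻⁵ / 3.85×10⁻³ = 5.90×10⁻¹³ F.
C = C₁ + C₂ = 6.29×10⁻¹³ F.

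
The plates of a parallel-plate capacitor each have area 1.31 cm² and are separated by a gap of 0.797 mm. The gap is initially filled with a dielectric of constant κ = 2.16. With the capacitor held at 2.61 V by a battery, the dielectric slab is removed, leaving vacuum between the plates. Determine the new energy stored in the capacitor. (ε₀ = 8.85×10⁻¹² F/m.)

A = 1.31 cm² = 1.31×10⁻⁴ m².
Initially C₁ = κε₀A/d = 2.16 × 8.85×10⁻¹² × 1.31×10⁻⁴ / 7.97×10⁻⁴ = 3.14×10⁻¹² F.
U₁ = 1.07×10⁻¹¹ J.
Battery connected ⇒ V is held fixed. C₂ = 0.463 C₁ and U = ½CV², so U₂/U₁ = C₂/C₁ = 0.463.
U₂ = 0.463 × 1.07×10⁻¹¹ = 4.95×10⁻¹² J.

4.95 pJ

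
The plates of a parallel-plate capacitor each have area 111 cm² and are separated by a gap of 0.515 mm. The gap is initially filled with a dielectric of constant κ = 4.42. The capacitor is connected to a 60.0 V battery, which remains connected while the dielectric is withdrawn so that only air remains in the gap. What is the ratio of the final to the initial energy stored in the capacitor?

Battery connected ⇒ V is held fixed.
C₂ = 0.226 C₁ and U = ½CV², so U₂/U₁ = C₂/C₁ = 0.226.

U₂/U₁ ≈ 0.226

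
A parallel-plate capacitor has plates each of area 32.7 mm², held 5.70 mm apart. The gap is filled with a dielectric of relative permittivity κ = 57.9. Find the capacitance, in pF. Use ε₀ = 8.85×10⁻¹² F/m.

C ≈ 2.94 pF

A = 32.7 mm² = 3.27×10⁻⁵ m².
C = κε₀A/d = 57.9 × 8.85×10⁻¹² × 3.27×10⁻⁵ / 5.70×10⁻³ = 2.94×10⁻¹² F.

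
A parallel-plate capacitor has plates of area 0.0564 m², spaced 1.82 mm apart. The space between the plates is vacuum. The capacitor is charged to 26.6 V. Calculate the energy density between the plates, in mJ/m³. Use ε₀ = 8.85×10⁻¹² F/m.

0.945 mJ/m³

E = V/d = 26.6 / 1.82×10⁻³ = 1.46×10⁴ V/m.
u = ½ε₀E² = ½ × 8.85×10⁻¹² × (1.46×10⁴)² = 9.45×10⁻⁴ J/m³.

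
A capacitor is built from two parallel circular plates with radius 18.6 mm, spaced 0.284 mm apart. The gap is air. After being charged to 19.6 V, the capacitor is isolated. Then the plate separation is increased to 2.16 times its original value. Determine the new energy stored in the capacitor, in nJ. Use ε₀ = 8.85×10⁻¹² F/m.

14.1 nJ

A = π(18.6 mm)² = 1.09×10⁻³ m².
Initially C₁ = ε₀A/d = 8.85×10⁻¹² × 1.09×10⁻³ / 2.84×10⁻⁴ = 3.39×10⁻¹¹ F.
U₁ = 6.51×10⁻⁹ J.
Isolated ⇒ Q is held fixed. C₂ = 0.463 C₁ and U = Q²/(2C), so U₂/U₁ = C₁/C₂ = 2.16.
U₂ = 2.16 × 6.51×10⁻⁹ = 1.41×10⁻⁸ J.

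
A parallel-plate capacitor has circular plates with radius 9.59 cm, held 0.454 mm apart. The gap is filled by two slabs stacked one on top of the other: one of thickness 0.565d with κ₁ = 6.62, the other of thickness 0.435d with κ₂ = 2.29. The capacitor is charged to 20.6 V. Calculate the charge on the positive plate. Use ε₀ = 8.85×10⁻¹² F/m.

42.1 nC

A = π(9.59 cm)² = 2.89×10⁻² m².
Stacked slabs ⇒ two capacitors in series, each with the full plate area.
C₁ = κ₁ε₀A/d₁ = 6.62 × 8.85×10⁻¹² × 2.89×10⁻² / 2.57×10⁻⁴ = 6.60×10⁻⁹ F.
C₂ = κ₂ε₀A/d₂ = 2.29 × 8.85×10⁻¹² × 2.89×10⁻² / 1.97×10⁻⁴ = 2.96×10⁻⁹ F.
C = (1/C₁ + 1/C₂)⁻¹ = 2.05×10⁻⁹ F.
Q = CV = 2.05×10⁻⁹ × 20.6 = 4.21×10⁻⁸ C.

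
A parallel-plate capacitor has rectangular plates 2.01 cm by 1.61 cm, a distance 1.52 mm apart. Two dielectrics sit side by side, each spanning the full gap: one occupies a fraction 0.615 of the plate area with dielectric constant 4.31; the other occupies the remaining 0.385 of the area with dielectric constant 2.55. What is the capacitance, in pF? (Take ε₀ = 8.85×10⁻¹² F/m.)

A = 2.01 × 1.61 cm² = 3.24×10⁻⁴ m².
Side-by-side slabs ⇒ two capacitors in parallel, each spanning the full gap.
C₁ = κ₁ε₀A₁/d = 4.31 × 8.85×10⁻¹² × 1.99×10⁻⁴ / 1.52×10⁻³ = 4.99×10⁻¹² F.
C₂ = κ₂ε₀A₂/d = 2.55 × 8.85×10⁻¹² × 1.25×10⁻⁴ / 1.52×10⁻³ = 1.85×10⁻¹² F.
C = C₁ + C₂ = 6.84×10⁻¹² F.

6.84 pF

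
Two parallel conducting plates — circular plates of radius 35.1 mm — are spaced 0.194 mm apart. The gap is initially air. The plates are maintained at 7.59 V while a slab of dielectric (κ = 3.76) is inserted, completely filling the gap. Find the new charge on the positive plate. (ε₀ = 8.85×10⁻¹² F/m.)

5.04 nC

A = π(35.1 mm)² = 3.87×10⁻³ m².
Initially C₁ = ε₀A/d = 8.85×10⁻¹² × 3.87×10⁻³ / 1.94×10⁻⁴ = 1.77×10⁻¹⁰ F.
Q₁ = 1.34×10⁻⁹ C.
Battery connected ⇒ V is held fixed. C₂ = 3.76 C₁ and Q = CV, so Q₂/Q₁ = C₂/C₁ = 3.76.
Q₂ = 3.76 × 1.34×10⁻⁹ = 5.04×10⁻⁹ C.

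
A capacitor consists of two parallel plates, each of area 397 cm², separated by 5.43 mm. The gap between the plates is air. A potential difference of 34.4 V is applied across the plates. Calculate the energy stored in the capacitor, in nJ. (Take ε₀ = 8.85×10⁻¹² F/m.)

U ≈ 38.3 nJ

A = 397 cm² = 3.97×10⁻² m².
C = ε₀A/d = 8.85×10⁻¹² × 3.97×10⁻² / 5.43×10⁻³ = 6.47×10⁻¹¹ F.
U = ½CV² = ½ × 6.47×10⁻¹¹ × (34.4)² = 3.83×10⁻⁸ J.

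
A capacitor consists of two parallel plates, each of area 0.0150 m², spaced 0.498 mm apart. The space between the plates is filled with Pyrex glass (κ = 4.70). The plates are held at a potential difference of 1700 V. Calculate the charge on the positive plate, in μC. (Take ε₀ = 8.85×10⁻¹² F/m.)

2.13 μC

C = κε₀A/d = 4.70 × 8.85×10⁻¹² × 1.50×10⁻² / 4.98×10⁻⁴ = 1.25×10⁻⁹ F.
Q = CV = 1.25×10⁻⁹ × 1700 = 2.13×10⁻⁶ C.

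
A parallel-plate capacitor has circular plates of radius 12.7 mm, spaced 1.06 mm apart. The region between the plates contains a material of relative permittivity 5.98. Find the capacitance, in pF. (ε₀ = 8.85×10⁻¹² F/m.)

A = π(12.7 mm)² = 5.07×10⁻⁴ m².
C = κε₀A/d = 5.98 × 8.85×10⁻¹² × 5.07×10⁻⁴ / 1.06×10⁻³ = 2.53×10⁻¹¹ F.

25.3 pF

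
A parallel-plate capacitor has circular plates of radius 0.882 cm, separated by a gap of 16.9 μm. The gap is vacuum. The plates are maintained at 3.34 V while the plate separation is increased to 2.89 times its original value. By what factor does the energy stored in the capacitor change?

0.346

Battery connected ⇒ V is held fixed.
C₂ = 0.346 C₁ and U = ½CV², so U₂/U₁ = C₂/C₁ = 0.346.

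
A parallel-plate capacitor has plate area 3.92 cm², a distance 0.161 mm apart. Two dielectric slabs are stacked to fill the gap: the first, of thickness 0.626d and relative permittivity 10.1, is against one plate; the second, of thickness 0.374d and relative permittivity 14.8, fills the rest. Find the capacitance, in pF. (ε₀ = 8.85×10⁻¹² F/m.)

A = 3.92 cm² = 3.92×10⁻⁴ m².
Stacked slabs ⇒ two capacitors in series, each with the full plate area.
C₁ = κ₁ε₀A/d₁ = 10.1 × 8.85×10⁻¹² × 3.92×10⁻⁴ / 1.01×10⁻⁴ = 3.48×10⁻¹⁰ F.
C₂ = κ₂ε₀A/d₂ = 14.8 × 8.85×10⁻¹² × 3.92×10⁻⁴ / 6.02×10⁻⁵ = 8.53×10⁻¹⁰ F.
C = (1/C₁ + 1/C₂)⁻¹ = 2.47×10⁻¹⁰ F.

247 pF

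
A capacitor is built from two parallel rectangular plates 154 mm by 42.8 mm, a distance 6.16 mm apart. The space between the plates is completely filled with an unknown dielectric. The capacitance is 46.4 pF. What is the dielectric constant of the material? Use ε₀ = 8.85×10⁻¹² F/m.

A = 154 × 42.8 mm² = 6.59×10⁻³ m².
κ = Cd/(ε₀A) = 4.64×10⁻¹¹ × 6.16×10⁻³ / (8.85×10⁻¹² × 6.59×10⁻³) = 4.90.

4.90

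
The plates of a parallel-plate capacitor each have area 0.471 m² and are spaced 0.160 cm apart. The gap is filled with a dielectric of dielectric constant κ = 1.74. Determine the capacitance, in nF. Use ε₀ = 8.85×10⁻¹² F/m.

C = κε₀A/d = 1.74 × 8.85×10⁻¹² × 0.471 / 1.60×10⁻³ = 4.53×10⁻⁹ F.

C ≈ 4.53 nF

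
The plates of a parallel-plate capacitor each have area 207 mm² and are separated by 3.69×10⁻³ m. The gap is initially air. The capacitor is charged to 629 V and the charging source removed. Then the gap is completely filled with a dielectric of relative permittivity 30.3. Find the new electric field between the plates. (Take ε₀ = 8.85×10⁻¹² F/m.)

5.63 V/mm

A = 207 mm² = 2.07×10⁻⁴ m².
Initially C₁ = ε₀A/d = 8.85×10⁻¹² × 2.07×10⁻⁴ / 3.69×10⁻³ = 4.96×10⁻¹³ F.
E₁ = 1.70×10⁵ V/m.
Isolated ⇒ Q is held fixed. V₂ = Q/C₂ = V₁/30.3; E = V/d, so E₂/E₁ = (V₂/V₁)(d₁/d₂) = 0.0330.
E₂ = 0.0330 × 1.70×10⁵ = 5.63×10³ V/m.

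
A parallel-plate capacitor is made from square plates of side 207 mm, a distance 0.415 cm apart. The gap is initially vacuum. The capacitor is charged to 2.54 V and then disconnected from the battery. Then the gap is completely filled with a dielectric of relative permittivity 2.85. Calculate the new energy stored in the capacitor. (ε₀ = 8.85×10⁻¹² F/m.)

A = (207 mm)² = 4.28×10⁻² m².
Initially C₁ = ε₀A/d = 8.85×10⁻¹² × 4.28×10⁻² / 4.15×10⁻³ = 9.14×10⁻¹¹ F.
U₁ = 2.95×10⁻¹⁰ J.
Isolated ⇒ Q is held fixed. C₂ = 2.85 C₁ and U = Q²/(2C), so U₂/U₁ = C₁/C₂ = 0.351.
U₂ = 0.351 × 2.95×10⁻¹⁰ = 1.03×10⁻¹⁰ J.

103 pJ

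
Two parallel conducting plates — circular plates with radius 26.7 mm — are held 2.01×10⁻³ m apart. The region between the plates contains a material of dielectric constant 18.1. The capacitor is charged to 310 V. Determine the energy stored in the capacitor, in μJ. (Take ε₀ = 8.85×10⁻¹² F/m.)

8.58 μJ

A = π(26.7 mm)² = 2.24×10⁻³ m².
C = κε₀A/d = 18.1 × 8.85×10⁻¹² × 2.24×10⁻³ / 2.01×10⁻³ = 1.78×10⁻¹⁰ F.
U = ½CV² = ½ × 1.78×10⁻¹⁰ × (310)² = 8.58×10⁻⁶ J.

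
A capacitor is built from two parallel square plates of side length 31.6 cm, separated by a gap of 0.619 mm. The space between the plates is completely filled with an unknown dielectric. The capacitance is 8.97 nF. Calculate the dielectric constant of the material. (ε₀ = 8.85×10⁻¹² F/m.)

A = (31.6 cm)² = 9.99×10⁻² m².
κ = Cd/(ε₀A) = 8.97×10⁻⁹ × 6.19×10⁻⁴ / (8.85×10⁻¹² × 9.99×10⁻²) = 6.28.

κ ≈ 6.28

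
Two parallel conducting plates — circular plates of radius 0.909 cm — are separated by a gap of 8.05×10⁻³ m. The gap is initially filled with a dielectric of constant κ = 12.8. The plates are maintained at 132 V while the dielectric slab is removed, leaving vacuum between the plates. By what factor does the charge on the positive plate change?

Battery connected ⇒ V is held fixed.
C₂ = 0.0781 C₁ and Q = CV, so Q₂/Q₁ = C₂/C₁ = 0.0781.

Q₂/Q₁ ≈ 0.0781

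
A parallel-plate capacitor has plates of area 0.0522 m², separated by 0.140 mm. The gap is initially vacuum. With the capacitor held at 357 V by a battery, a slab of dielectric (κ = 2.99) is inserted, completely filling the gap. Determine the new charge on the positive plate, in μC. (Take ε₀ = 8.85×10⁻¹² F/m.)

3.52 μC

Initially C₁ = ε₀A/d = 8.85×10⁻¹² × 5.22×10⁻² / 1.40×10⁻⁴ = 3.30×10⁻⁹ F.
Q₁ = 1.18×10⁻⁶ C.
Battery connected ⇒ V is held fixed. C₂ = 2.99 C₁ and Q = CV, so Q₂/Q₁ = C₂/C₁ = 2.99.
Q₂ = 2.99 × 1.18×10⁻⁶ = 3.52×10⁻⁶ C.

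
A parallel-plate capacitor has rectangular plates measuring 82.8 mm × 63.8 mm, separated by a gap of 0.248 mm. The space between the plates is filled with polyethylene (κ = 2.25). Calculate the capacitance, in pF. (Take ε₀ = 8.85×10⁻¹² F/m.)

A = 82.8 × 63.8 mm² = 5.28×10⁻³ m².
C = κε₀A/d = 2.25 × 8.85×10⁻¹² × 5.28×10⁻³ / 2.48×10⁻⁴ = 4.24×10⁻¹⁰ F.

C ≈ 424 pF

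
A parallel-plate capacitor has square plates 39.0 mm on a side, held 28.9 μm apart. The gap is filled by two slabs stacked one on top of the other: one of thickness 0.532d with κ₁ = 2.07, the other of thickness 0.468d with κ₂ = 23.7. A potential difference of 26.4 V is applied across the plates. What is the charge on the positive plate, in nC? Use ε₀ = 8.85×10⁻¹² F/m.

Q ≈ 44.4 nC

A = (39.0 mm)² = 1.52×10⁻³ m².
Stacked slabs ⇒ two capacitors in series, each with the full plate area.
C₁ = κ₁ε₀A/d₁ = 2.07 × 8.85×10⁻¹² × 1.52×10⁻³ / 1.54×10⁻⁵ = 1.81×10⁻⁹ F.
C₂ = κ₂ε₀A/d₂ = 23.7 × 8.85×10⁻¹² × 1.52×10⁻³ / 1.35×10⁻⁵ = 2.36×10⁻⁸ F.
C = (1/C₁ + 1/C₂)⁻¹ = 1.68×10⁻⁹ F.
Q = CV = 1.68×10⁻⁹ × 26.4 = 4.44×10⁻⁸ C.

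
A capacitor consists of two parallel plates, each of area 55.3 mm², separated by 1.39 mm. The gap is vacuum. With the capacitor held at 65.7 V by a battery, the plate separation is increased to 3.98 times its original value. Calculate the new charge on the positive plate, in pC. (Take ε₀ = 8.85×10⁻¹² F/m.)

A = 55.3 mm² = 5.53×10⁻⁵ m².
Initially C₁ = ε₀A/d = 8.85×10⁻¹² × 5.53×10⁻⁵ / 1.39×10⁻³ = 3.52×10⁻¹³ F.
Q₁ = 2.31×10⁻¹¹ C.
Battery connected ⇒ V is held fixed. C₂ = 0.251 C₁ and Q = CV, so Q₂/Q₁ = C₂/C₁ = 0.251.
Q₂ = 0.251 × 2.31×10⁻¹¹ = 5.81×10⁻¹² C.

Q ≈ 5.81 pC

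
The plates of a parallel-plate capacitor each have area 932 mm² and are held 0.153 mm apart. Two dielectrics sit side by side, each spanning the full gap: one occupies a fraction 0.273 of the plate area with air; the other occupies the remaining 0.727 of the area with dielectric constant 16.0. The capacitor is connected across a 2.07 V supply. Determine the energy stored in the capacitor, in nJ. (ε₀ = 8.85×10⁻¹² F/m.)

1.38 nJ

A = 932 mm² = 9.32×10⁻⁴ m².
Side-by-side slabs ⇒ two capacitors in parallel, each spanning the full gap.
C₁ = κ₁ε₀A₁/d = 1.00 × 8.85×10⁻¹² × 2.54×10⁻⁴ / 1.53×10⁻⁴ = 1.47×10⁻¹¹ F.
C₂ = κ₂ε₀A₂/d = 16.0 × 8.85×10⁻¹² × 6.78×10⁻⁴ / 1.53×10⁻⁴ = 6.27×10⁻¹⁰ F.
C = C₁ + C₂ = 6.42×10⁻¹⁰ F.
U = ½CV² = ½ × 6.42×10⁻¹⁰ × (2.07)² = 1.38×10⁻⁹ J.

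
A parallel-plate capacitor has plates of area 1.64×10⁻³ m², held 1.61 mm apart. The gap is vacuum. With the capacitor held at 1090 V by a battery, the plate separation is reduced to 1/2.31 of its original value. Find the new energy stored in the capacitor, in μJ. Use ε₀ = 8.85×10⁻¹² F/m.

12.4 μJ

Initially C₁ = ε₀A/d = 8.85×10⁻¹² × 1.64×10⁻³ / 1.61×10⁻³ = 9.01×10⁻¹² F.
U₁ = 5.36×10⁻⁶ J.
Battery connected ⇒ V is held fixed. C₂ = 2.31 C₁ and U = ½CV², so U₂/U₁ = C₂/C₁ = 2.31.
U₂ = 2.31 × 5.36×10⁻⁶ = 1.24×10⁻⁵ J.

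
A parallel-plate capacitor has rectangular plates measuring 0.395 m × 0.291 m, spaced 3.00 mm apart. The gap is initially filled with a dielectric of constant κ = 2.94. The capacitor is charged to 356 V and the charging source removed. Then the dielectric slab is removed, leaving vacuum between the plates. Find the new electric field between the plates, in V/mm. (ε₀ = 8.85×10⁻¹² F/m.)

A = 0.395 × 0.291 m² = 0.115 m².
Initially C₁ = κε₀A/d = 2.94 × 8.85×10⁻¹² × 0.115 / 3.00×10⁻³ = 9.97×10⁻¹⁰ F.
E₁ = 1.19×10⁵ V/m.
Isolated ⇒ Q is held fixed. V₂ = Q/C₂ = V₁/0.340; E = V/d, so E₂/E₁ = (V₂/V₁)(d₁/d₂) = 2.94.
E₂ = 2.94 × 1.19×10⁵ = 3.49×10⁵ V/m.

349 V/mm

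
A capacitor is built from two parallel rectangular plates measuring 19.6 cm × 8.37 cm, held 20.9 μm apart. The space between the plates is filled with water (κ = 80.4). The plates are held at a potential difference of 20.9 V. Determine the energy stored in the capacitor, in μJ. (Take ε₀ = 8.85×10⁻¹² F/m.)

A = 19.6 × 8.37 cm² = 1.64×10⁻² m².
C = κε₀A/d = 80.4 × 8.85×10⁻¹² × 1.64×10⁻² / 2.09×10⁻⁵ = 5.59×10⁻⁷ F.
U = ½CV² = ½ × 5.59×10⁻⁷ × (20.9)² = 1.22×10⁻⁴ J.

U ≈ 122 μJ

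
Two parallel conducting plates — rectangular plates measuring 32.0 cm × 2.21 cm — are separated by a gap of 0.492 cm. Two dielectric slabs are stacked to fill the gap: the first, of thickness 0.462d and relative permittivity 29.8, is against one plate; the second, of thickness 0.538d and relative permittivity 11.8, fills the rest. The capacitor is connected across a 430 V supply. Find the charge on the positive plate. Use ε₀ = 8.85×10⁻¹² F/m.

A = 32.0 × 2.21 cm² = 7.07×10⁻³ m².
Stacked slabs ⇒ two capacitors in series, each with the full plate area.
C₁ = κ₁ε₀A/d₁ = 29.8 × 8.85×10⁻¹² × 7.07×10⁻³ / 2.27×10⁻³ = 8.21×10⁻¹⁰ F.
C₂ = κ₂ε₀A/d₂ = 11.8 × 8.85×10⁻¹² × 7.07×10⁻³ / 2.65×10⁻³ = 2.79×10⁻¹⁰ F.
C = (1/C₁ + 1/C₂)⁻¹ = 2.08×10⁻¹⁰ F.
Q = CV = 2.08×10⁻¹⁰ × 430 = 8.95×10⁻⁸ C.

Q ≈ 89.5 nC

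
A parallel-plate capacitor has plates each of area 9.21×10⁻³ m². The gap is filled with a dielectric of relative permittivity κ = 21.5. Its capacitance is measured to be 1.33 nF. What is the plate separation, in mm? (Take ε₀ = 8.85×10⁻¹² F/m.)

d = κε₀A/C = 21.5 × 8.85×10⁻¹² × 9.21×10⁻³ / 1.33×10⁻⁹ = 1.32×10⁻³ m.

d ≈ 1.32 mm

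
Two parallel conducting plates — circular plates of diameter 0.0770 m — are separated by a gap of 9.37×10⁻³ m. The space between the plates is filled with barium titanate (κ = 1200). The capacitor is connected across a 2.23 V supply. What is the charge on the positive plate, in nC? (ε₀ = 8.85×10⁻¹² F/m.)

11.8 nC

A = π(0.0770/2 m)² = 4.66×10⁻³ m².
C = κε₀A/d = 1200 × 8.85×10⁻¹² × 4.66×10⁻³ / 9.37×10⁻³ = 5.28×10⁻⁹ F.
Q = CV = 5.28×10⁻⁹ × 2.23 = 1.18×10⁻⁸ C.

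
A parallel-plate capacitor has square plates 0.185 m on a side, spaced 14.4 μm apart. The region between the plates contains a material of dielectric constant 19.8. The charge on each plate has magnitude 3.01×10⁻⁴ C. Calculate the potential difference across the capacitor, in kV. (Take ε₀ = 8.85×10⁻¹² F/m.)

V ≈ 0.723 kV

A = (0.185 m)² = 3.42×10⁻² m².
C = κε₀A/d = 19.8 × 8.85×10⁻¹² × 3.42×10⁻² / 1.44×10⁻⁵ = 4.16×10⁻⁷ F.
V = Q/C = 3.01×10⁻⁴ / 4.16×10⁻⁷ = 7.23×10² V.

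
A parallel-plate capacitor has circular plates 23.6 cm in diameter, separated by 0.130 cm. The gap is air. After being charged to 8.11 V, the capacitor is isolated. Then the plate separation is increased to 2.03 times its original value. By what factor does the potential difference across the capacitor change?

2.03

Isolated ⇒ Q is held fixed.
C₂ = 0.493 C₁ and V = Q/C, so V₂/V₁ = C₁/C₂ = 2.03.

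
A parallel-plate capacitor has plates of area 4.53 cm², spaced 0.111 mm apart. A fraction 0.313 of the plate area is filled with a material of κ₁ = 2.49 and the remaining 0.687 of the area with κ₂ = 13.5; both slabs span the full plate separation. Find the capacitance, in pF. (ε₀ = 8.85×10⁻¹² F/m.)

A = 4.53 cm² = 4.53×10⁻⁴ m².
Side-by-side slabs ⇒ two capacitors in parallel, each spanning the full gap.
C₁ = κ₁ε₀A₁/d = 2.49 × 8.85×10⁻¹² × 1.42×10⁻⁴ / 1.11×10⁻⁴ = 2.81×10⁻¹¹ F.
C₂ = κ₂ε₀A₂/d = 13.5 × 8.85×10⁻¹² × 3.11×10⁻⁴ / 1.11×10⁻⁴ = 3.35×10⁻¹⁰ F.
C = C₁ + C₂ = 3.63×10⁻¹⁰ F.

363 pF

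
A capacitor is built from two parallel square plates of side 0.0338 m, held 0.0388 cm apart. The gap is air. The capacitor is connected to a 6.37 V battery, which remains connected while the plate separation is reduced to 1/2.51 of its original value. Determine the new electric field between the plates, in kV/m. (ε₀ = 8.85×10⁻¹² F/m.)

E ≈ 41.2 kV/m

A = (0.0338 m)² = 1.14×10⁻³ m².
Initially C₁ = ε₀A/d = 8.85×10⁻¹² × 1.14×10⁻³ / 3.88×10⁻⁴ = 2.61×10⁻¹¹ F.
E₁ = 1.64×10⁴ V/m.
Battery connected ⇒ V is held fixed. E = V/d, so E₂/E₁ = d₁/d₂ = 2.51.
E₂ = 2.51 × 1.64×10⁴ = 4.12×10⁴ V/m.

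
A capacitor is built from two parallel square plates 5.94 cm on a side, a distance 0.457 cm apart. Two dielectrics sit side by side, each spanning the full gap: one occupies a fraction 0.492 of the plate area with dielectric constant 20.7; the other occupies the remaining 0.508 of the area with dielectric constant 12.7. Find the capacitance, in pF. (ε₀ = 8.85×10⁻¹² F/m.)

C ≈ 114 pF

A = (5.94 cm)² = 3.53×10⁻³ m².
Side-by-side slabs ⇒ two capacitors in parallel, each spanning the full gap.
C₁ = κ₁ε₀A₁/d = 20.7 × 8.85×10⁻¹² × 1.74×10⁻³ / 4.57×10⁻³ = 6.96×10⁻¹¹ F.
C₂ = κ₂ε₀A₂/d = 12.7 × 8.85×10⁻¹² × 1.79×10⁻³ / 4.57×10⁻³ = 4.41×10⁻¹¹ F.
C = C₁ + C₂ = 1.14×10⁻¹⁰ F.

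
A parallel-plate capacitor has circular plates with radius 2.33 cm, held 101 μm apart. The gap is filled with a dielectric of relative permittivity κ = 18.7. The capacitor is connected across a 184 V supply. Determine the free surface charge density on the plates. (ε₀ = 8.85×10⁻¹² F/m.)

A = π(2.33 cm)² = 1.71×10⁻³ m².
C = κε₀A/d = 18.7 × 8.85×10⁻¹² × 1.71×10⁻³ / 1.01×10⁻⁴ = 2.79×10⁻⁹ F.
σ = Q/A = CV/A = 2.79×10⁻⁹ × 184 / 1.71×10⁻³ = 3.01×10⁻⁴ C/m².

30.1 nC/cm²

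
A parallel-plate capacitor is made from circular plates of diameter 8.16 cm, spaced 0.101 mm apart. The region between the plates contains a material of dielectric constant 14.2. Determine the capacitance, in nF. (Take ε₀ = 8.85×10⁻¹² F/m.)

6.51 nF

A = π(8.16/2 cm)² = 5.23×10⁻³ m².
C = κε₀A/d = 14.2 × 8.85×10⁻¹² × 5.23×10⁻³ / 1.01×10⁻⁴ = 6.51×10⁻⁹ F.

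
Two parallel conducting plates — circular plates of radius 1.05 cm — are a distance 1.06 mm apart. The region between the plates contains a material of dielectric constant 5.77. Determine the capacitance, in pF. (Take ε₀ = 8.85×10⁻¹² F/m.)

16.7 pF

A = π(1.05 cm)² = 3.46×10⁻⁴ m².
C = κε₀A/d = 5.77 × 8.85×10⁻¹² × 3.46×10⁻⁴ / 1.06×10⁻³ = 1.67×10⁻¹¹ F.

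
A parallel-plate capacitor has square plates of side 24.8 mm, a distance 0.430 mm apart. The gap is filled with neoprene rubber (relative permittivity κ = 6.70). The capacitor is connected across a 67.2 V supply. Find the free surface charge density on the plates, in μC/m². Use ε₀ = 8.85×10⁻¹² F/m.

A = (24.8 mm)² = 6.15×10⁻⁴ m².
C = κε₀A/d = 6.70 × 8.85×10⁻¹² × 6.15×10⁻⁴ / 4.30×10⁻⁴ = 8.48×10⁻¹¹ F.
σ = Q/A = CV/A = 8.48×10⁻¹¹ × 67.2 / 6.15×10⁻⁴ = 9.27×10⁻⁶ C/m².

9.27 μC/m²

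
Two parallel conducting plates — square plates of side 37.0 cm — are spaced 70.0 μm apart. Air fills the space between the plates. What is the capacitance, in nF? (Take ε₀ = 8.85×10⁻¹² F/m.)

C ≈ 17.3 nF

A = (37.0 cm)² = 0.137 m².
C = ε₀A/d = 8.85×10⁻¹² × 0.137 / 7.00×10⁻⁵ = 1.73×10⁻⁸ F.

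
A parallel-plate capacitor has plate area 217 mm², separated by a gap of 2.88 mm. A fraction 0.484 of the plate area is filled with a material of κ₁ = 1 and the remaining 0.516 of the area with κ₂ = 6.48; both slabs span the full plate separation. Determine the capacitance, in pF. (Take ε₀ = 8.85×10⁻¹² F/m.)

A = 217 mm² = 2.17×10⁻⁴ m².
Side-by-side slabs ⇒ two capacitors in parallel, each spanning the full gap.
C₁ = κ₁ε₀A₁/d = 1.00 × 8.85×10⁻¹² × 1.05×10⁻⁴ / 2.88×10⁻³ = 3.23×10⁻¹³ F.
C₂ = κ₂ε₀A₂/d = 6.48 × 8.85×10⁻¹² × 1.12×10⁻⁴ / 2.88×10⁻³ = 2.23×10⁻¹² F.
C = C₁ + C₂ = 2.55×10⁻¹² F.

2.55 pF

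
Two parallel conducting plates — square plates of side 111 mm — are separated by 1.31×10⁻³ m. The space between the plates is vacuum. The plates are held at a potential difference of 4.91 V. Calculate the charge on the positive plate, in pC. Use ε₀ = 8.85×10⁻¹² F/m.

A = (111 mm)² = 1.23×10⁻² m².
C = ε₀A/d = 8.85×10⁻¹² × 1.23×10⁻² / 1.31×10⁻³ = 8.32×10⁻¹¹ F.
Q = CV = 8.32×10⁻¹¹ × 4.91 = 4.09×10⁻¹⁰ C.

409 pC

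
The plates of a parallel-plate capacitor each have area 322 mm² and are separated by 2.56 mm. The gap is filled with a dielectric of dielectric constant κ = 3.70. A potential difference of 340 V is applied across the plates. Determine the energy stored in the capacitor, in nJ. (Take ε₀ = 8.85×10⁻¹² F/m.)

A = 322 mm² = 3.22×10⁻⁴ m².
C = κε₀A/d = 3.70 × 8.85×10⁻¹² × 3.22×10⁻⁴ / 2.56×10⁻³ = 4.12×10⁻¹² F.
U = ½CV² = ½ × 4.12×10⁻¹² × (340)² = 2.38×10⁻⁷ J.

U ≈ 238 nJ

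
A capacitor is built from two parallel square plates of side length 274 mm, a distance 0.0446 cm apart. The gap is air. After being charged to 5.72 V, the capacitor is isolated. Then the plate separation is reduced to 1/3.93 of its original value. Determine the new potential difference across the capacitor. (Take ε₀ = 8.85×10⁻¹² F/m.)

A = (274 mm)² = 7.51×10⁻² m².
Initially C₁ = ε₀A/d = 8.85×10⁻¹² × 7.51×10⁻² / 4.46×10⁻⁴ = 1.49×10⁻⁹ F.
V₁ = 5.72 V.
Isolated ⇒ Q is held fixed. C₂ = 3.93 C₁ and V = Q/C, so V₂/V₁ = C₁/C₂ = 0.254.
V₂ = 0.254 × 5.72 = 1.46 V.

1.46 V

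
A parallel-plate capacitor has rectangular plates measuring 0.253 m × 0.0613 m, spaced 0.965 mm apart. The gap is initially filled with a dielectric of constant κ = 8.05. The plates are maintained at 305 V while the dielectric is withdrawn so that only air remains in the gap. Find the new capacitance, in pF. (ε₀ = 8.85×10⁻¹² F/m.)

C ≈ 142 pF

A = 0.253 × 0.0613 m² = 1.55×10⁻² m².
Initially C₁ = κε₀A/d = 8.05 × 8.85×10⁻¹² × 1.55×10⁻² / 9.65×10⁻⁴ = 1.14×10⁻⁹ F.
C = κε₀A/d scales with κ, so C₂/C₁ = 1/κ = 1/8.05 = 0.124.
C₂ = 0.124 × 1.14×10⁻⁹ = 1.42×10⁻¹⁰ F.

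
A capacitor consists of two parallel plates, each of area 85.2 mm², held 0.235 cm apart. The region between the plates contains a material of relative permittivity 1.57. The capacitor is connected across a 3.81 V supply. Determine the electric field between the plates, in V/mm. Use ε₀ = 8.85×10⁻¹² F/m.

E = V/d = 3.81 / 2.35×10⁻³ = 1.62×10³ V/m.

1.62 V/mm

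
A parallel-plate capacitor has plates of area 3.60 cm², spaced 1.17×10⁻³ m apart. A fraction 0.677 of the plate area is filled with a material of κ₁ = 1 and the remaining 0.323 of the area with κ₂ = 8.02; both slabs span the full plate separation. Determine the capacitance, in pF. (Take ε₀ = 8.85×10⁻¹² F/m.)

C ≈ 8.90 pF

A = 3.60 cm² = 3.60×10⁻⁴ m².
Side-by-side slabs ⇒ two capacitors in parallel, each spanning the full gap.
C₁ = κ₁ε₀A₁/d = 1.00 × 8.85×10⁻¹² × 2.44×10⁻⁴ / 1.17×10⁻³ = 1.84×10⁻¹² F.
C₂ = κ₂ε₀A₂/d = 8.02 × 8.85×10⁻¹² × 1.16×10⁻⁴ / 1.17×10⁻³ = 7.05×10⁻¹² F.
C = C₁ + C₂ = 8.90×10⁻¹² F.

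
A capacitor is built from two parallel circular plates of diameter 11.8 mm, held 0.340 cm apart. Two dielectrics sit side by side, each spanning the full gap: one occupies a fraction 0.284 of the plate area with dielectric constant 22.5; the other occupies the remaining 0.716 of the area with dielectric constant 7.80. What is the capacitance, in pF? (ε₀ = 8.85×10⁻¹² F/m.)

C ≈ 3.41 pF

A = π(11.8/2 mm)² = 1.09×10⁻⁴ m².
Side-by-side slabs ⇒ two capacitors in parallel, each spanning the full gap.
C₁ = κ₁ε₀A₁/d = 22.5 × 8.85×10⁻¹² × 3.11×10⁻⁵ / 3.40×10⁻³ = 1.82×10⁻¹² F.
C₂ = κ₂ε₀A₂/d = 7.80 × 8.85×10⁻¹² × 7.83×10⁻⁵ / 3.40×10⁻³ = 1.59×10⁻¹² F.
C = C₁ + C₂ = 3.41×10⁻¹² F.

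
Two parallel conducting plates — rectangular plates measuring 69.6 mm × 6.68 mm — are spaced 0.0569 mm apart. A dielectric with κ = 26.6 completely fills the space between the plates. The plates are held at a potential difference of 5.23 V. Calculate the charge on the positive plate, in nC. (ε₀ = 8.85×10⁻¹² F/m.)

A = 69.6 × 6.68 mm² = 4.65×10⁻⁴ m².
C = κε₀A/d = 26.6 × 8.85×10⁻¹² × 4.65×10⁻⁴ / 5.69×10⁻⁵ = 1.92×10⁻⁹ F.
Q = CV = 1.92×10⁻⁹ × 5.23 = 1.01×10⁻⁸ C.

10.1 nC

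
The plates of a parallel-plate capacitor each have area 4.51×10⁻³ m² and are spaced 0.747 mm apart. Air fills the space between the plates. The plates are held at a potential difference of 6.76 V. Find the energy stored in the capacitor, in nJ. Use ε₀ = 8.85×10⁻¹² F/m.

C = ε₀A/d = 8.85×10⁻¹² × 4.51×10⁻³ / 7.47×10⁻⁴ = 5.34×10⁻¹¹ F.
U = ½CV² = ½ × 5.34×10⁻¹¹ × (6.76)² = 1.22×10⁻⁹ J.

1.22 nJ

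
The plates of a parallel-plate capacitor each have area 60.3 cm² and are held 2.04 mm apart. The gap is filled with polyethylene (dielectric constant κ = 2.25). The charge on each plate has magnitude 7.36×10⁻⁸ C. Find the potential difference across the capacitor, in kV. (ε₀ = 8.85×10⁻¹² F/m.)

1.25 kV

A = 60.3 cm² = 6.03×10⁻³ m².
C = κε₀A/d = 2.25 × 8.85×10⁻¹² × 6.03×10⁻³ / 2.04×10⁻³ = 5.89×10⁻¹¹ F.
V = Q/C = 7.36×10⁻⁸ / 5.89×10⁻¹¹ = 1.25×10³ V.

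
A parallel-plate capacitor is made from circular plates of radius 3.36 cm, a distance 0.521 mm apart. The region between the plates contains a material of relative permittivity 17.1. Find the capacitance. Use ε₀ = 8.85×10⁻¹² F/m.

A = π(3.36 cm)² = 3.55×10⁻³ m².
C = κε₀A/d = 17.1 × 8.85×10⁻¹² × 3.55×10⁻³ / 5.21×10⁻⁴ = 1.03×10⁻⁹ F.

C ≈ 1.03 nF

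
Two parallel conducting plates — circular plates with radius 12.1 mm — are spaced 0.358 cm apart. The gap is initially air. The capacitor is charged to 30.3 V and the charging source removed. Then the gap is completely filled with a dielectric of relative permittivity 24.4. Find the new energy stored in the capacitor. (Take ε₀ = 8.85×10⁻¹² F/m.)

U ≈ 21.4 pJ

A = π(12.1 mm)² = 4.60×10⁻⁴ m².
Initially C₁ = ε₀A/d = 8.85×10⁻¹² × 4.60×10⁻⁴ / 3.58×10⁻³ = 1.14×10⁻¹² F.
U₁ = 5.22×10⁻¹⁰ J.
Isolated ⇒ Q is held fixed. C₂ = 24.4 C₁ and U = Q²/(2C), so U₂/U₁ = C₁/C₂ = 0.0410.
U₂ = 0.0410 × 5.22×10⁻¹⁰ = 2.14×10⁻¹¹ J.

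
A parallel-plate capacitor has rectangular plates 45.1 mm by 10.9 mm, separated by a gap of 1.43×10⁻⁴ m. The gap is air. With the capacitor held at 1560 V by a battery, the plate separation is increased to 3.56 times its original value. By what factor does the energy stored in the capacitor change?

Battery connected ⇒ V is held fixed.
C₂ = 0.281 C₁ and U = ½CV², so U₂/U₁ = C₂/C₁ = 0.281.

0.281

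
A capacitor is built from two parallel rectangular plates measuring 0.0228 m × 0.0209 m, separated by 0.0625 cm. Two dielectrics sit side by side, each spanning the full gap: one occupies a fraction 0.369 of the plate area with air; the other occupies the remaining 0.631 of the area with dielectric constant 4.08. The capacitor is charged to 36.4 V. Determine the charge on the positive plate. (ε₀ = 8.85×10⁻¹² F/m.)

A = 0.0228 × 0.0209 m² = 4.77×10⁻⁴ m².
Side-by-side slabs ⇒ two capacitors in parallel, each spanning the full gap.
C₁ = κ₁ε₀A₁/d = 1.00 × 8.85×10⁻¹² × 1.76×10⁻⁴ / 6.25×10⁻⁴ = 2.49×10⁻¹² F.
C₂ = κ₂ε₀A₂/d = 4.08 × 8.85×10⁻¹² × 3.01×10⁻⁴ / 6.25×10⁻⁴ = 1.74×10⁻¹¹ F.
C = C₁ + C₂ = 1.99×10⁻¹¹ F.
Q = CV = 1.99×10⁻¹¹ × 36.4 = 7.23×10⁻¹⁰ C.

Q ≈ 0.723 nC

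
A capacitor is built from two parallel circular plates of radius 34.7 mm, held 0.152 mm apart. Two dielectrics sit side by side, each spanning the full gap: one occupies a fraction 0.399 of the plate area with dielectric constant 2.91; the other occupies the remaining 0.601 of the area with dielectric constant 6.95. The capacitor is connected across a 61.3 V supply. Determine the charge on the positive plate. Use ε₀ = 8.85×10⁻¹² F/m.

Q ≈ 72.1 nC

A = π(34.7 mm)² = 3.78×10⁻³ m².
Side-by-side slabs ⇒ two capacitors in parallel, each spanning the full gap.
C₁ = κ₁ε₀A₁/d = 2.91 × 8.85×10⁻¹² × 1.51×10⁻³ / 1.52×10⁻⁴ = 2.56×10⁻¹⁰ F.
C₂ = κ₂ε₀A₂/d = 6.95 × 8.85×10⁻¹² × 2.27×10⁻³ / 1.52×10⁻⁴ = 9.20×10⁻¹⁰ F.
C = C₁ + C₂ = 1.18×10⁻⁹ F.
Q = CV = 1.18×10⁻⁹ × 61.3 = 7.21×10⁻⁸ C.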